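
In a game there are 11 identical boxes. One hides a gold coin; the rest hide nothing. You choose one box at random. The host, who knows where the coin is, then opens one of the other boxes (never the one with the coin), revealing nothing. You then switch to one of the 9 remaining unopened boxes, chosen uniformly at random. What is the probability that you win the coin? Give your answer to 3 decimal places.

0.101

Your original box holds the coin with probability 1/11, so the other 10 collectively hold it with probability 10/11.
The host can always find an empty box to open, so this doesn't change that 10/11; it is now spread over the 9 remaining unopened boxes.
P(win by switching) = (10/11) · (1/9) = 10/99 ≈ 0.101.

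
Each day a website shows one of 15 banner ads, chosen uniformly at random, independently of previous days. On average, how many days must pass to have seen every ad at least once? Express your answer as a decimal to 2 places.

After i distinct types are collected, each trial gives a new one with probability (15−i)/15, so the expected wait for the next new type is 15/(15−i).
E = 15/15 + 15/14 + 15/13 + 15/12 + 15/11 + 15/10 + 15/9 + 15/8 + 15/7 + 15/6 + 15/5 + 15/4 + 15/3 + 15/2 + 15/1 = 1195757/24024 ≈ 49.77.

49.77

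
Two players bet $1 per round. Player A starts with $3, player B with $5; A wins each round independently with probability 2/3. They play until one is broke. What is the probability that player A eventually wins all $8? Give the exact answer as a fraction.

Let r = q/p = (1/3)/(2/3) = 1/2. The recurrence P(i) = p·P(i+1) + q·P(i−1) with P(0)=0, P(8)=1 gives P(i) = (1 − r^i)/(1 − r^8).
P(3) = (1 − (1/2)^3) / (1 − (1/2)^8) = 224/255.

224/255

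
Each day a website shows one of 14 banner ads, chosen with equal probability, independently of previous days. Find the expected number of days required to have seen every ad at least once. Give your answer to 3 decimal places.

After i distinct types are collected, each trial gives a new one with probability (14−i)/14, so the expected wait for the next new type is 14/(14−i).
E = 14/14 + 14/13 + 14/12 + 14/11 + 14/10 + 14/9 + 14/8 + 14/7 + 14/6 + 14/5 + 14/4 + 14/3 + 14/2 + 14/1 = 1171733/25740 ≈ 45.522.

45.522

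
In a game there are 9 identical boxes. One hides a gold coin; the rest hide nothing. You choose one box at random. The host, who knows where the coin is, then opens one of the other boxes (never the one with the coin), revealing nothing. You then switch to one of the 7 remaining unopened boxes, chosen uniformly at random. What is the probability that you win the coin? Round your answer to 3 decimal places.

0.127

Your original box holds the coin with probability 1/9, so the other 8 collectively hold it with probability 8/9.
The host can always find an empty box to open, so this doesn't change that 8/9; it is now spread over the 7 remaining unopened boxes.
P(win by switching) = (8/9) · (1/7) = 8/63 ≈ 0.127.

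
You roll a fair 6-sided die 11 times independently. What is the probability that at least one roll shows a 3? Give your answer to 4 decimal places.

P(no roll shows a 3) = (5/6)^11 ≈ 0.1346.
P(at least one) = 1 − 0.1346 = 0.8654.

0.8654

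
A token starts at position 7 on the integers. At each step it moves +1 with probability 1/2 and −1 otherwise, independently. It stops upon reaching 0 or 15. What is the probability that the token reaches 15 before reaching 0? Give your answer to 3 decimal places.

0.467

With a fair step, P(i) = ½P(i−1) + ½P(i+1) with P(0)=0, P(15)=1 has the linear solution P(i) = i/15.
P(7) = 7/15 ≈ 0.467.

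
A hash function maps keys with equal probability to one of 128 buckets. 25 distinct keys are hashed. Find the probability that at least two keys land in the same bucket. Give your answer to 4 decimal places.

0.9187

It's easier to compute the probability that all 25 are distinct.
P(all distinct) = 128/128 · 127/128 · ··· · 104/128 ≈ 0.0813.
So the probability of at least one match is 1 − 0.0813 = 0.9187.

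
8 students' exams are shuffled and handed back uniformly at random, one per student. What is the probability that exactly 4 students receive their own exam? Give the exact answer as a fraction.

1/64

Choose which 4 of the 8 are fixed: C(8,4) = 70 ways.
The remaining 4 must have no fixed point: D(4) = 9.
P = 70·9/40320 = 1/64.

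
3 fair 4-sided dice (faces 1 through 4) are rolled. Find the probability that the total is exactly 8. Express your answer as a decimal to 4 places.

0.1875

There are 4^3 = 64 equally likely outcomes.
The number of ordered 3-tuples from {1,…,4} summing to 8 is 12.
P(sum = 8) = 12/64 = 3/16 ≈ 0.1875.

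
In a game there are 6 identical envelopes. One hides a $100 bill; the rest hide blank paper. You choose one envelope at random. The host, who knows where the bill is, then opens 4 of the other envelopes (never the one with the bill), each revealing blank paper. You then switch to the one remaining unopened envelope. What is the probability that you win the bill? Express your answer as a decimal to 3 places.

Your original envelope holds the bill with probability 1/6, so the other 5 collectively hold it with probability 5/6.
The host can always find 4 empty envelopes to open, so the reveals don't change that 5/6; it is now spread over the 1 remaining unopened envelope.
P(win by switching) = (5/6) · (1/1) = 5/6 ≈ 0.833.

0.833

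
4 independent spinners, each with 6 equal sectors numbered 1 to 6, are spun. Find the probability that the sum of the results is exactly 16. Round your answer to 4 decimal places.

0.0965

There are 6^4 = 1296 equally likely outcomes.
The number of ordered 4-tuples from {1,…,6} summing to 16 is 125.
P(sum = 16) = 125/1296 ≈ 0.0965.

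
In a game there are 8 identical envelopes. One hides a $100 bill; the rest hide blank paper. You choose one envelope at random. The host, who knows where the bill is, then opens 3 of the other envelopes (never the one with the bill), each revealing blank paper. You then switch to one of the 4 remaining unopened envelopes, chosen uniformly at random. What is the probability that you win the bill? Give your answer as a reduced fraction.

7/32

Your original envelope holds the bill with probability 1/8, so the other 7 collectively hold it with probability 7/8.
The host can always find 3 empty envelopes to open, so the reveals don't change that 7/8; it is now spread over the 4 remaining unopened envelopes.
P(win by switching) = (7/8) · (1/4) = 7/32.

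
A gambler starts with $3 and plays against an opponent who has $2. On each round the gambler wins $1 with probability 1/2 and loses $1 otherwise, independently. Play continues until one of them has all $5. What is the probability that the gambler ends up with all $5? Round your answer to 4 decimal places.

0.6000

With a fair step, P(i) = ½P(i−1) + ½P(i+1) with P(0)=0, P(5)=1 has the linear solution P(i) = i/5.
P(3) = 3/5 ≈ 0.6000.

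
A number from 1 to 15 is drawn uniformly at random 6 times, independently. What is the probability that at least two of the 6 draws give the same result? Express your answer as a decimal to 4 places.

P(all 6 different) = 15/15 · 14/15 · ··· · 10/15 ≈ 0.3164.
P(at least two equal) = 1 − 0.3164 = 0.6836.

0.6836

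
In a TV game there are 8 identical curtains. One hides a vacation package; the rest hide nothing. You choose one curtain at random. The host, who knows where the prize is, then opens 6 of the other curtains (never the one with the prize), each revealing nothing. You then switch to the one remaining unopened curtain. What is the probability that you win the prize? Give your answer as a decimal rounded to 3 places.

Your original curtain holds the prize with probability 1/8, so the other 7 collectively hold it with probability 7/8.
The host can always find 6 empty curtains to open, so the reveals don't change that 7/8; it is now spread over the 1 remaining unopened curtain.
P(win by switching) = (7/8) · (1/1) = 7/8 ≈ 0.875.

0.875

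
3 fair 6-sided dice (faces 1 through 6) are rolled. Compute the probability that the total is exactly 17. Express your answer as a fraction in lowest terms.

1/72

There are 6^3 = 216 equally likely outcomes.
The number of ordered 3-tuples from {1,…,6} summing to 17 is 3.
P(sum = 17) = 3/216 = 1/72.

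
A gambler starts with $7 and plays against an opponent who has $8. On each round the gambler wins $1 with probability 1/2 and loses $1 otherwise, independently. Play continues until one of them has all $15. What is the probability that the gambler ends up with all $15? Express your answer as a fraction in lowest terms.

With a fair step, P(i) = ½P(i−1) + ½P(i+1) with P(0)=0, P(15)=1 has the linear solution P(i) = i/15.
P(7) = 7/15.

7/15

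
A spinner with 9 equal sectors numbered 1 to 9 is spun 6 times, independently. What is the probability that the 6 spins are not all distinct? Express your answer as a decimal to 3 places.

P(all 6 different) = 9/9 · 8/9 · ··· · 4/9 ≈ 0.114.
P(at least two equal) = 1 − 0.114 = 0.886.

0.886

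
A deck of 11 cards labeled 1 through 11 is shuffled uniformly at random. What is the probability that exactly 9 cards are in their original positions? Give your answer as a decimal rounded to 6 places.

0.000001

Choose which 9 of the 11 are fixed: C(11,9) = 55 ways.
The remaining 2 must have no fixed point: D(2) = 1.
P = 55·1/39916800 = 1/725760 ≈ 0.000001.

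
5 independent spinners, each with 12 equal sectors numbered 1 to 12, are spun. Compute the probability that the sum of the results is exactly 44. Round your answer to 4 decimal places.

0.0181

There are 12^5 = 248832 equally likely outcomes.
The number of ordered 5-tuples from {1,…,12} summing to 44 is 4495.
P(sum = 44) = 4495/248832 ≈ 0.0181.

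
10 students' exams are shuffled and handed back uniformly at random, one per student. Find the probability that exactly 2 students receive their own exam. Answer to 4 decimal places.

Choose which 2 of the 10 are fixed: C(10,2) = 45 ways.
The remaining 8 must have no fixed point: D(8) = 14833.
P = 45·14833/3628800 = 2119/11520 ≈ 0.1839.

0.1839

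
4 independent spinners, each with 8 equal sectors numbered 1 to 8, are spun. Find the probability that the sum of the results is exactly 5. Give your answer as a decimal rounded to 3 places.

0.001

There are 8^4 = 4096 equally likely outcomes.
The number of ordered 4-tuples from {1,…,8} summing to 5 is 4.
P(sum = 5) = 4/4096 = 1/1024 ≈ 0.001.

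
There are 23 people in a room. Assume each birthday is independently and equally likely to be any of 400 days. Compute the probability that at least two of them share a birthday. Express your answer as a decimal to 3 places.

It's easier to compute the probability that all 23 are distinct.
P(all distinct) = 400/400 · 399/400 · ··· · 378/400 ≈ 0.525.
So the probability of at least one match is 1 − 0.525 = 0.475.

0.475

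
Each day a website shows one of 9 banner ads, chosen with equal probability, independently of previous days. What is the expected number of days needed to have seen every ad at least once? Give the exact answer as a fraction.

7129/280

After i distinct types are collected, each trial gives a new one with probability (9−i)/9, so the expected wait for the next new type is 9/(9−i).
E = 9/9 + 9/8 + 9/7 + 9/6 + 9/5 + 9/4 + 9/3 + 9/2 + 9/1 = 7129/280.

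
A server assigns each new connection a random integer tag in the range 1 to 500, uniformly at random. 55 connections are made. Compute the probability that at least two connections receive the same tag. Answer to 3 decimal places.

0.954

It's easier to compute the probability that all 55 are distinct.
P(all distinct) = 500/500 · 499/500 · ··· · 446/500 ≈ 0.046.
So the probability of at least one match is 1 − 0.046 = 0.954.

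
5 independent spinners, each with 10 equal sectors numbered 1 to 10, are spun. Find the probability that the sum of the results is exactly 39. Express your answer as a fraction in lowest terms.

There are 10^5 = 100000 equally likely outcomes.
The number of ordered 5-tuples from {1,…,10} summing to 39 is 1340.
P(sum = 39) = 1340/100000 = 67/5000.

67/5000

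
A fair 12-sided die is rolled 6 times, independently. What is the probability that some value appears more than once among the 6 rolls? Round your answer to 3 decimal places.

P(all 6 different) = 12/12 · 11/12 · ··· · 7/12 ≈ 0.223.
P(at least two equal) = 1 − 0.223 = 0.777.

0.777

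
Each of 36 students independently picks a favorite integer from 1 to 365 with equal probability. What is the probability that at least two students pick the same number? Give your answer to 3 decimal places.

It's easier to compute the probability that all 36 are distinct.
P(all distinct) = 365/365 · 364/365 · ··· · 330/365 ≈ 0.168.
So the probability of at least one match is 1 − 0.168 = 0.832.

0.832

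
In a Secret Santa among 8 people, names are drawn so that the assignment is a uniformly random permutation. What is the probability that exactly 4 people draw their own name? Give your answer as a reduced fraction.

Choose which 4 of the 8 are fixed: C(8,4) = 70 ways.
The remaining 4 must have no fixed point: D(4) = 9.
P = 70·9/40320 = 1/64.

1/64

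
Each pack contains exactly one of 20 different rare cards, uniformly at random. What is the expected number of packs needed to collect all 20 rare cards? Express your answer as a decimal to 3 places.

After i distinct types are collected, each trial gives a new one with probability (20−i)/20, so the expected wait for the next new type is 20/(20−i).
E = 20/20 + 20/19 + 20/18 + 20/17 + 20/16 + 20/15 + 20/14 + 20/13 + 20/12 + 20/11 + 20/10 + 20/9 + 20/8 + 20/7 + 20/6 + 20/5 + 20/4 + 20/3 + 20/2 + 20/1 = 279175675/3879876 ≈ 71.955.

71.955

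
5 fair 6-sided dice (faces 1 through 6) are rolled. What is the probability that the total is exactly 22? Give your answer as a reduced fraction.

There are 6^5 = 7776 equally likely outcomes.
The number of ordered 5-tuples from {1,…,6} summing to 22 is 420.
P(sum = 22) = 420/7776 = 35/648.

35/648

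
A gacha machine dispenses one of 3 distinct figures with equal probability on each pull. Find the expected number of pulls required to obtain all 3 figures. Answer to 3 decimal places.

5.500

After i distinct types are collected, each trial gives a new one with probability (3−i)/3, so the expected wait for the next new type is 3/(3−i).
E = 3/3 + 3/2 + 3/1 = 11/2 ≈ 5.500.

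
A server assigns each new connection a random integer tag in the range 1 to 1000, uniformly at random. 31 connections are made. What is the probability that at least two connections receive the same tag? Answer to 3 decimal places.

0.375

It's easier to compute the probability that all 31 are distinct.
P(all distinct) = 1000/1000 · 999/1000 · ··· · 970/1000 ≈ 0.625.
So the probability of at least one match is 1 − 0.625 = 0.375.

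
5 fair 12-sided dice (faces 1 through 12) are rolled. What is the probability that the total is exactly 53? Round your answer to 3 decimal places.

0.001

There are 12^5 = 248832 equally likely outcomes.
The number of ordered 5-tuples from {1,…,12} summing to 53 is 330.
P(sum = 53) = 330/248832 = 55/41472 ≈ 0.001.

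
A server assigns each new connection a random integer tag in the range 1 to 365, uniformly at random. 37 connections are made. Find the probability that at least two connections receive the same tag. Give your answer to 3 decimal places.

It's easier to compute the probability that all 37 are distinct.
P(all distinct) = 365/365 · 364/365 · ··· · 329/365 ≈ 0.151.
So the probability of at least one match is 1 − 0.151 = 0.849.

0.849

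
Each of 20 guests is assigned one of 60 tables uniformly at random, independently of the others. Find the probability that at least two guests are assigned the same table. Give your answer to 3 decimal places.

It's easier to compute the probability that all 20 are distinct.
P(all distinct) = 60/60 · 59/60 · ··· · 41/60 ≈ 0.028.
So the probability of at least one match is 1 − 0.028 = 0.972.

0.972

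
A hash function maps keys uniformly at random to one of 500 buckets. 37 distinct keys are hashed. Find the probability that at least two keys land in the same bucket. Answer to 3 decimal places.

0.745

It's easier to compute the probability that all 37 are distinct.
P(all distinct) = 500/500 · 499/500 · ··· · 464/500 ≈ 0.255.
So the probability of at least one match is 1 − 0.255 = 0.745.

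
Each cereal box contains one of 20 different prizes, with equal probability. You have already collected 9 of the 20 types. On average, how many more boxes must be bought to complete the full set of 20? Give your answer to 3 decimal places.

60.398

Starting from 9 distinct types, each trial gives a new one with probability (20−i)/20 when i types are held, so the wait for the next new type is 20/(20−i).
E = 20/11 + 20/10 + 20/9 + 20/8 + 20/7 + 20/6 + 20/5 + 20/4 + 20/3 + 20/2 + 20/1 = 83711/1386 ≈ 60.398.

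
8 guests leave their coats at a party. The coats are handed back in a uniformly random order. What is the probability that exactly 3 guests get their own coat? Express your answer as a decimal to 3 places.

Choose which 3 of the 8 are fixed: C(8,3) = 56 ways.
The remaining 5 must have no fixed point: D(5) = 44.
P = 56·44/40320 = 11/180 ≈ 0.061.

0.061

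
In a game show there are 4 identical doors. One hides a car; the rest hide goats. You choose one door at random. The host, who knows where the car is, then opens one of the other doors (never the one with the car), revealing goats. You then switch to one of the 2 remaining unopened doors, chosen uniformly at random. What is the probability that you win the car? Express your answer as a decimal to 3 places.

Your original door holds the car with probability 1/4, so the other 3 collectively hold it with probability 3/4.
The host can always find an empty door to open, so this doesn't change that 3/4; it is now spread over the 2 remaining unopened doors.
P(win by switching) = (3/4) · (1/2) = 3/8 ≈ 0.375.

0.375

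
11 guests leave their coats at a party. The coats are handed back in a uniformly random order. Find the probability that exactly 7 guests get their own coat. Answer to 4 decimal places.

Choose which 7 of the 11 are fixed: C(11,7) = 330 ways.
The remaining 4 must have no fixed point: D(4) = 9.
P = 330·9/39916800 = 1/13440 ≈ 0.0001.

0.0001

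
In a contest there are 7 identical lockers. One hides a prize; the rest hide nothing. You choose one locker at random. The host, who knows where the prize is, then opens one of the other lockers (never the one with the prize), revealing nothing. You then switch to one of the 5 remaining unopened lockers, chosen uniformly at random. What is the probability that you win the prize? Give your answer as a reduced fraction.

6/35

Your original locker holds the prize with probability 1/7, so the other 6 collectively hold it with probability 6/7.
The host can always find an empty locker to open, so this doesn't change that 6/7; it is now spread over the 5 remaining unopened lockers.
P(win by switching) = (6/7) · (1/5) = 6/35.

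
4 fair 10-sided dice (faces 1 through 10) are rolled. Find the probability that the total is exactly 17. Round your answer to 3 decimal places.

0.048

There are 10^4 = 10000 equally likely outcomes.
The number of ordered 4-tuples from {1,…,10} summing to 17 is 480.
P(sum = 17) = 480/10000 = 6/125 ≈ 0.048.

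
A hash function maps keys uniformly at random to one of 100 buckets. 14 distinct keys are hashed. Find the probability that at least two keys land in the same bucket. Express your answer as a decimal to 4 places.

It's easier to compute the probability that all 14 are distinct.
P(all distinct) = 100/100 · 99/100 · ··· · 87/100 ≈ 0.3852.
So the probability of at least one match is 1 − 0.3852 = 0.6148.

0.6148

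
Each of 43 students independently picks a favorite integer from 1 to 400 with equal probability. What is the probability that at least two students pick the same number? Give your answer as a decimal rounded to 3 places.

It's easier to compute the probability that all 43 are distinct.
P(all distinct) = 400/400 · 399/400 · ··· · 358/400 ≈ 0.096.
So the probability of at least one match is 1 − 0.096 = 0.904.

0.904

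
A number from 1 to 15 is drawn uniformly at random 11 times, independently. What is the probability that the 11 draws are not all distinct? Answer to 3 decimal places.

P(all 11 different) = 15/15 · 14/15 · ··· · 5/15 ≈ 0.006.
P(at least two equal) = 1 − 0.006 = 0.994.

0.994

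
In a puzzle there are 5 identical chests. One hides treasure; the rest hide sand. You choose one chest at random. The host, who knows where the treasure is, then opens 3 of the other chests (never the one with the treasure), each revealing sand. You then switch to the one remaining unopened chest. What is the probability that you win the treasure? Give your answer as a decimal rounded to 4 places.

0.8000

Your original chest holds the treasure with probability 1/5, so the other 4 collectively hold it with probability 4/5.
The host can always find 3 empty chests to open, so the reveals don't change that 4/5; it is now spread over the 1 remaining unopened chest.
P(win by switching) = (4/5) · (1/1) = 4/5 ≈ 0.8000.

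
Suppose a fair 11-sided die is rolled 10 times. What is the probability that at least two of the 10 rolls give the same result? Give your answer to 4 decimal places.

P(all 10 different) = 11/11 · 10/11 · ··· · 2/11 ≈ 0.0015.
P(at least two equal) = 1 − 0.0015 = 0.9985.

0.9985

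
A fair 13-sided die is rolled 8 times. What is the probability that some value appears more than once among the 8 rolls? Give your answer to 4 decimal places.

0.9364

P(all 8 different) = 13/13 · 12/13 · ··· · 6/13 ≈ 0.0636.
P(at least two equal) = 1 − 0.0636 = 0.9364.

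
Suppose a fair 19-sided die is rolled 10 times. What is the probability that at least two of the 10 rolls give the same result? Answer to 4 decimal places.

P(all 10 different) = 19/19 · 18/19 · ··· · 10/19 ≈ 0.0547.
P(at least two equal) = 1 − 0.0547 = 0.9453.

0.9453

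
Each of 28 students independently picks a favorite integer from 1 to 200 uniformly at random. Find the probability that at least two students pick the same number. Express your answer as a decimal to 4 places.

0.8624

It's easier to compute the probability that all 28 are distinct.
P(all distinct) = 200/200 · 199/200 · ··· · 173/200 ≈ 0.1376.
So the probability of at least one match is 1 − 0.1376 = 0.8624.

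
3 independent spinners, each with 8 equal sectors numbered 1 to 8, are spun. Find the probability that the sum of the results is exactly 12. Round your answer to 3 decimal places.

0.090

There are 8^3 = 512 equally likely outcomes.
The number of ordered 3-tuples from {1,…,8} summing to 12 is 46.
P(sum = 12) = 46/512 = 23/256 ≈ 0.090.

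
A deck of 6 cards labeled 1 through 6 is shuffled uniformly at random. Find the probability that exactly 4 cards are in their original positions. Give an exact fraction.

Choose which 4 of the 6 are fixed: C(6,4) = 15 ways.
The remaining 2 must have no fixed point: D(2) = 1.
P = 15·1/720 = 1/48.

1/48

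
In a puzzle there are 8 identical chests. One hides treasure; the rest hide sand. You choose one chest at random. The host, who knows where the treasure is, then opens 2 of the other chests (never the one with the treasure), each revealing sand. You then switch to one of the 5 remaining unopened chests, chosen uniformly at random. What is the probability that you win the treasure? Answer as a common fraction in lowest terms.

Your original chest holds the treasure with probability 1/8, so the other 7 collectively hold it with probability 7/8.
The host can always find 2 empty chests to open, so the reveals don't change that 7/8; it is now spread over the 5 remaining unopened chests.
P(win by switching) = (7/8) · (1/5) = 7/40.

7/40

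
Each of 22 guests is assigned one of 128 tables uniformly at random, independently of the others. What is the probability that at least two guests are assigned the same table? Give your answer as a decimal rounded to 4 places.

0.8527

It's easier to compute the probability that all 22 are distinct.
P(all distinct) = 128/128 · 127/128 · ··· · 107/128 ≈ 0.1473.
So the probability of at least one match is 1 − 0.1473 = 0.8527.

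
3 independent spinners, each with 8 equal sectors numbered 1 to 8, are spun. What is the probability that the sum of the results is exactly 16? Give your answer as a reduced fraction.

21/256

There are 8^3 = 512 equally likely outcomes.
The number of ordered 3-tuples from {1,…,8} summing to 16 is 42.
P(sum = 16) = 42/512 = 21/256.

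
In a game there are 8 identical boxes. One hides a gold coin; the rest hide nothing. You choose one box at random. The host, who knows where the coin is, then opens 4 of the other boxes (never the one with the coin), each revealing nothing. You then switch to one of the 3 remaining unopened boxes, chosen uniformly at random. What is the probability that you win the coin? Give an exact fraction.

Your original box holds the coin with probability 1/8, so the other 7 collectively hold it with probability 7/8.
The host can always find 4 empty boxes to open, so the reveals don't change that 7/8; it is now spread over the 3 remaining unopened boxes.
P(win by switching) = (7/8) · (1/3) = 7/24.

7/24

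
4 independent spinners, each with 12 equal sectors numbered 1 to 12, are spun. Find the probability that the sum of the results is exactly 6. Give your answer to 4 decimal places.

0.0005

There are 12^4 = 20736 equally likely outcomes.
The number of ordered 4-tuples from {1,…,12} summing to 6 is 10.
P(sum = 6) = 10/20736 = 5/10368 ≈ 0.0005.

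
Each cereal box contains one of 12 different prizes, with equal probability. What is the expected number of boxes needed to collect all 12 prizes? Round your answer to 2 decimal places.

37.24

After i distinct types are collected, each trial gives a new one with probability (12−i)/12, so the expected wait for the next new type is 12/(12−i).
E = 12/12 + 12/11 + 12/10 + 12/9 + 12/8 + 12/7 + 12/6 + 12/5 + 12/4 + 12/3 + 12/2 + 12/1 = 86021/2310 ≈ 37.24.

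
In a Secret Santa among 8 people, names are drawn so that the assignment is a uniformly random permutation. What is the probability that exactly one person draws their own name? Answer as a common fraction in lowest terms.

103/280

Choose which one is fixed: C(8,1) = 8 ways.
The remaining 7 must have no fixed point: D(7) = 1854.
P = 8·1854/40320 = 103/280.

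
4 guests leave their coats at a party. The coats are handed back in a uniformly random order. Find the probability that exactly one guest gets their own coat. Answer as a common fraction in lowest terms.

1/3

Choose which one is fixed: C(4,1) = 4 ways.
The remaining 3 must have no fixed point: D(3) = 2.
P = 4·2/24 = 1/3.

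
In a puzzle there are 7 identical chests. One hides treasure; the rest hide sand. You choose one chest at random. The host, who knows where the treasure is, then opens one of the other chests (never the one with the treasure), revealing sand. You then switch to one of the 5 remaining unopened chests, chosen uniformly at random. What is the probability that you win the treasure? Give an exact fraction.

6/35

Your original chest holds the treasure with probability 1/7, so the other 6 collectively hold it with probability 6/7.
The host can always find an empty chest to open, so this doesn't change that 6/7; it is now spread over the 5 remaining unopened chests.
P(win by switching) = (6/7) · (1/5) = 6/35.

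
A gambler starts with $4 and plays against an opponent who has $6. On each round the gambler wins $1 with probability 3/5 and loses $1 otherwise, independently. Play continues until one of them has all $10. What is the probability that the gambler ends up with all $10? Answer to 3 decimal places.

Let r = q/p = (2/5)/(3/5) = 2/3. The recurrence P(i) = p·P(i+1) + q·P(i−1) with P(0)=0, P(10)=1 gives P(i) = (1 − r^i)/(1 − r^10).
P(4) = (1 − (2/3)^4) / (1 − (2/3)^10) = 9477/11605 ≈ 0.817.

0.817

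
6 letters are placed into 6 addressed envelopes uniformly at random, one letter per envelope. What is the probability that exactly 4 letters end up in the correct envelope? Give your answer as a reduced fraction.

1/48

Choose which 4 of the 6 are fixed: C(6,4) = 15 ways.
The remaining 2 must have no fixed point: D(2) = 1.
P = 15·1/720 = 1/48.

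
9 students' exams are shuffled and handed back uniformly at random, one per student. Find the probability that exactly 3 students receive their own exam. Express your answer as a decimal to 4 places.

0.0613

Choose which 3 of the 9 are fixed: C(9,3) = 84 ways.
The remaining 6 must have no fixed point: D(6) = 265.
P = 84·265/362880 = 53/864 ≈ 0.0613.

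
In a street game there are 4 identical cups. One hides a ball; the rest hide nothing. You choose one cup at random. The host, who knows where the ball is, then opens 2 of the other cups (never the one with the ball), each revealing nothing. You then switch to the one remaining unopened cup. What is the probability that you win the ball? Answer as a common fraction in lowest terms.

Your original cup holds the ball with probability 1/4, so the other 3 collectively hold it with probability 3/4.
The host can always find 2 empty cups to open, so the reveals don't change that 3/4; it is now spread over the 1 remaining unopened cup.
P(win by switching) = (3/4) · (1/1) = 3/4.

3/4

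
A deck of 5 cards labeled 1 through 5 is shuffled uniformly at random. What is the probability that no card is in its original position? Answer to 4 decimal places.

This is the derangement probability: permutations of 5 with no fixed point.
D(5) = 5! · (1 − 1/1! + 1/2! − ··· + (−1)^5/5!) = 44.
P = 44/120 = 11/30 ≈ 0.3667.

0.3667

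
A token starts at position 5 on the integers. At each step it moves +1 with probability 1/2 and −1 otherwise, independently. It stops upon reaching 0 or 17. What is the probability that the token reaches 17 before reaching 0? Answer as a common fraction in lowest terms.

With a fair step, P(i) = ½P(i−1) + ½P(i+1) with P(0)=0, P(17)=1 has the linear solution P(i) = i/17.
P(5) = 5/17.

5/17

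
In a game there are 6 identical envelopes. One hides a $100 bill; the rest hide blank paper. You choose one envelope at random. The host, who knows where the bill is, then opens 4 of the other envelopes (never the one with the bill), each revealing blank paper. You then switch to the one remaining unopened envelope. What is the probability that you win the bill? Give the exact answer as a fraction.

Your original envelope holds the bill with probability 1/6, so the other 5 collectively hold it with probability 5/6.
The host can always find 4 empty envelopes to open, so the reveals don't change that 5/6; it is now spread over the 1 remaining unopened envelope.
P(win by switching) = (5/6) · (1/1) = 5/6.

5/6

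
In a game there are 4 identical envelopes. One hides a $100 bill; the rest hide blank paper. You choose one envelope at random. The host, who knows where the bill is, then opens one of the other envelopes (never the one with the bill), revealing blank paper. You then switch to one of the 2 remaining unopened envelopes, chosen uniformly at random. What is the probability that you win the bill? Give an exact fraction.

Your original envelope holds the bill with probability 1/4, so the other 3 collectively hold it with probability 3/4.
The host can always find an empty envelope to open, so this doesn't change that 3/4; it is now spread over the 2 remaining unopened envelopes.
P(win by switching) = (3/4) · (1/2) = 3/8.

3/8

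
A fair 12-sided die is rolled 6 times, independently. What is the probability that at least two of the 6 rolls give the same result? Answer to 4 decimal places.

P(all 6 different) = 12/12 · 11/12 · ··· · 7/12 ≈ 0.2228.
P(at least two equal) = 1 − 0.2228 = 0.7772.

0.7772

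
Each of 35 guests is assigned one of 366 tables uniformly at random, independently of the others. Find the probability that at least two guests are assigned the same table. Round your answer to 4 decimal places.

0.8135

It's easier to compute the probability that all 35 are distinct.
P(all distinct) = 366/366 · 365/366 · ··· · 332/366 ≈ 0.1865.
So the probability of at least one match is 1 − 0.1865 = 0.8135.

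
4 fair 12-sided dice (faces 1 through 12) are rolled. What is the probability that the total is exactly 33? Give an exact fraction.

There are 12^4 = 20736 equally likely outcomes.
The number of ordered 4-tuples from {1,…,12} summing to 33 is 736.
P(sum = 33) = 736/20736 = 23/648.

23/648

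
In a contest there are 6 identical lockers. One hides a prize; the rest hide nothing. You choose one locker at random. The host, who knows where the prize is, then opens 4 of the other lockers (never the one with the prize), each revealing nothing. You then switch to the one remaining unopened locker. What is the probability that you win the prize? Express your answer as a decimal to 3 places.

Your original locker holds the prize with probability 1/6, so the other 5 collectively hold it with probability 5/6.
The host can always find 4 empty lockers to open, so the reveals don't change that 5/6; it is now spread over the 1 remaining unopened locker.
P(win by switching) = (5/6) · (1/1) = 5/6 ≈ 0.833.

0.833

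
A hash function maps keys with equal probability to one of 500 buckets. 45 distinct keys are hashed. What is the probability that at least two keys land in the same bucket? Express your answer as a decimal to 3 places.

0.870

It's easier to compute the probability that all 45 are distinct.
P(all distinct) = 500/500 · 499/500 · ··· · 456/500 ≈ 0.130.
So the probability of at least one match is 1 − 0.130 = 0.870.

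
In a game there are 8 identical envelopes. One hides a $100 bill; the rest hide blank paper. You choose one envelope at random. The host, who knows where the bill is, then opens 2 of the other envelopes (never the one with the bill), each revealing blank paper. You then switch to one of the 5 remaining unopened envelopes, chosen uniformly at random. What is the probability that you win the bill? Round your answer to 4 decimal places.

Your original envelope holds the bill with probability 1/8, so the other 7 collectively hold it with probability 7/8.
The host can always find 2 empty envelopes to open, so the reveals don't change that 7/8; it is now spread over the 5 remaining unopened envelopes.
P(win by switching) = (7/8) · (1/5) = 7/40 ≈ 0.1750.

0.1750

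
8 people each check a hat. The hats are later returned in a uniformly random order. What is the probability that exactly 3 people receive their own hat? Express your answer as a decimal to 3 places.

0.061

Choose which 3 of the 8 are fixed: C(8,3) = 56 ways.
The remaining 5 must have no fixed point: D(5) = 44.
P = 56·44/40320 = 11/180 ≈ 0.061.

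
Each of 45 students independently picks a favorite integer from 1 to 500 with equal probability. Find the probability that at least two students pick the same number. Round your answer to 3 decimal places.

It's easier to compute the probability that all 45 are distinct.
P(all distinct) = 500/500 · 499/500 · ··· · 456/500 ≈ 0.130.
So the probability of at least one match is 1 − 0.130 = 0.870.

0.870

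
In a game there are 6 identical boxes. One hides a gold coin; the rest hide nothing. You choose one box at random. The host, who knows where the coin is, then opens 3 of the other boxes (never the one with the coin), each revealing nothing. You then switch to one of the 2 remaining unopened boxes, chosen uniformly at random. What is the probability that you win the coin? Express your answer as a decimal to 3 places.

Your original box holds the coin with probability 1/6, so the other 5 collectively hold it with probability 5/6.
The host can always find 3 empty boxes to open, so the reveals don't change that 5/6; it is now spread over the 2 remaining unopened boxes.
P(win by switching) = (5/6) · (1/2) = 5/12 ≈ 0.417.

0.417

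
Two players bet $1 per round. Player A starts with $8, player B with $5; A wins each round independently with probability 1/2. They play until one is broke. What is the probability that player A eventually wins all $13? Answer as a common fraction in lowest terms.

With a fair step, P(i) = ½P(i−1) + ½P(i+1) with P(0)=0, P(13)=1 has the linear solution P(i) = i/13.
P(8) = 8/13.

8/13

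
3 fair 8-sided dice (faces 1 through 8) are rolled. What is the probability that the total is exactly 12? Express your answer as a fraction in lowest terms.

23/256

There are 8^3 = 512 equally likely outcomes.
The number of ordered 3-tuples from {1,…,8} summing to 12 is 46.
P(sum = 12) = 46/512 = 23/256.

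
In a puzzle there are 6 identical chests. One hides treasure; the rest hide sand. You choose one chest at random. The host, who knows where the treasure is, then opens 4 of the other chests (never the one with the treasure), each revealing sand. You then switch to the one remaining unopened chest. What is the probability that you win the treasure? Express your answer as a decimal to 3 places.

Your original chest holds the treasure with probability 1/6, so the other 5 collectively hold it with probability 5/6.
The host can always find 4 empty chests to open, so the reveals don't change that 5/6; it is now spread over the 1 remaining unopened chest.
P(win by switching) = (5/6) · (1/1) = 5/6 ≈ 0.833.

0.833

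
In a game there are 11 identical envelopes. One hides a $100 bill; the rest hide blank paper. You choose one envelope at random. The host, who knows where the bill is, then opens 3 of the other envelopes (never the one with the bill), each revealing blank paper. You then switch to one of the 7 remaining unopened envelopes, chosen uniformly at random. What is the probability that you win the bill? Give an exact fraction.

Your original envelope holds the bill with probability 1/11, so the other 10 collectively hold it with probability 10/11.
The host can always find 3 empty envelopes to open, so the reveals don't change that 10/11; it is now spread over the 7 remaining unopened envelopes.
P(win by switching) = (10/11) · (1/7) = 10/77.

10/77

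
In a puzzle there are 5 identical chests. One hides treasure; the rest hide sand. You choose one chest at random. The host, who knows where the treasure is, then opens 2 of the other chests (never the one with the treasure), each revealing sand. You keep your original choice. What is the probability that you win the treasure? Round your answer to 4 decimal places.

The host can always open 2 empty chests regardless of your choice, so the reveals give no information about your original chest.
P(win by staying) = 1/5 ≈ 0.2000.

0.2000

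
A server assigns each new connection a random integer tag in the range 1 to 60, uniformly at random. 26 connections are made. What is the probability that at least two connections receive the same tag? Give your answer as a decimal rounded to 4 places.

It's easier to compute the probability that all 26 are distinct.
P(all distinct) = 60/60 · 59/60 · ··· · 35/60 ≈ 0.0017.
So the probability of at least one match is 1 − 0.0017 = 0.9983.

0.9983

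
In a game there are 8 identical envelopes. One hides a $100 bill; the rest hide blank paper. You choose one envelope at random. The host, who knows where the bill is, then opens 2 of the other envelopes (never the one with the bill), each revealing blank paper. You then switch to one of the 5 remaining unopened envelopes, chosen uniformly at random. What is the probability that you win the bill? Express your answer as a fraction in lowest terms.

Your original envelope holds the bill with probability 1/8, so the other 7 collectively hold it with probability 7/8.
The host can always find 2 empty envelopes to open, so the reveals don't change that 7/8; it is now spread over the 5 remaining unopened envelopes.
P(win by switching) = (7/8) · (1/5) = 7/40.

7/40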